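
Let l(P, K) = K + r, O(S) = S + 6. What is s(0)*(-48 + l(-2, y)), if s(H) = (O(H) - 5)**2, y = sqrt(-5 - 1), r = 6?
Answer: -42 + I*sqrt(6) ≈ -42.0 + 2.4495*I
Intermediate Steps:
O(S) = 6 + S
y = I*sqrt(6) (y = sqrt(-6) = I*sqrt(6) ≈ 2.4495*I)
s(H) = (1 + H)**2 (s(H) = ((6 + H) - 5)**2 = (1 + H)**2)
l(P, K) = 6 + K (l(P, K) = K + 6 = 6 + K)
s(0)*(-48 + l(-2, y)) = (1 + 0)**2*(-48 + (6 + I*sqrt(6))) = 1**2*(-42 + I*sqrt(6)) = 1*(-42 + I*sqrt(6)) = -42 + I*sqrt(6)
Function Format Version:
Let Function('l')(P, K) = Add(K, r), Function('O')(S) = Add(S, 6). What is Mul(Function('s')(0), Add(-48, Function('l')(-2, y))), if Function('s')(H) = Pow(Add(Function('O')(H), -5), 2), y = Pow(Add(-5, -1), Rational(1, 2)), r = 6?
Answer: Add(-42, Mul(I, Pow(6, Rational(1, 2)))) ≈ Add(-42.000, Mul(2.4495, I))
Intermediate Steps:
Function('O')(S) = Add(6, S)
y = Mul(I, Pow(6, Rational(1, 2))) (y = Pow(-6, Rational(1, 2)) = Mul(I, Pow(6, Rational(1, 2))) ≈ Mul(2.4495, I))
Function('s')(H) = Pow(Add(1, H), 2) (Function('s')(H) = Pow(Add(Add(6, H), -5), 2) = Pow(Add(1, H), 2))
Function('l')(P, K) = Add(6, K) (Function('l')(P, K) = Add(K, 6) = Add(6, K))
Mul(Function('s')(0), Add(-48, Function('l')(-2, y))) = Mul(Pow(Add(1, 0), 2), Add(-48, Add(6, Mul(I, Pow(6, Rational(1, 2)))))) = Mul(Pow(1, 2), Add(-42, Mul(I, Pow(6, Rational(1, 2))))) = Mul(1, Add(-42, Mul(I, Pow(6, Rational(1, 2))))) = Add(-42, Mul(I, Pow(6, Rational(1, 2))))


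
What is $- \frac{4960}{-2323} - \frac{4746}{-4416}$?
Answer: $\frac{238611}{74336} \approx 3.2099$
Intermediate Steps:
$- \frac{4960}{-2323} - \frac{4746}{-4416} = \left(-4960\right) \left(- \frac{1}{2323}\right) - - \frac{791}{736} = \frac{4960}{2323} + \frac{791}{736} = \frac{238611}{74336}$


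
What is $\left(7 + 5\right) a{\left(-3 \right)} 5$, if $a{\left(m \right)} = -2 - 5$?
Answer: $-420$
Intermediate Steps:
$a{\left(m \right)} = -7$
$\left(7 + 5\right) a{\left(-3 \right)} 5 = \left(7 + 5\right) \left(-7\right) 5 = 12 \left(-7\right) 5 = \left(-84\right) 5 = -420$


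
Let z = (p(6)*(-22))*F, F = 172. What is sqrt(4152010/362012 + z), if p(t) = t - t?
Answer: sqrt(7668762470)/25858 ≈ 3.3866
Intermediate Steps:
p(t) = 0
z = 0 (z = (0*(-22))*172 = 0*172 = 0)
sqrt(4152010/362012 + z) = sqrt(4152010/362012 + 0) = sqrt(4152010*(1/362012) + 0) = sqrt(2076005/181006 + 0) = sqrt(2076005/181006) = sqrt(7668762470)/25858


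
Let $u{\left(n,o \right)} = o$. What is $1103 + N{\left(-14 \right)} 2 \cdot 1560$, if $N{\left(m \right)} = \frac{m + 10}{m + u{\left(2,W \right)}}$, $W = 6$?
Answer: $2663$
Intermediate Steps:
$N{\left(m \right)} = \frac{10 + m}{6 + m}$ ($N{\left(m \right)} = \frac{m + 10}{m + 6} = \frac{10 + m}{6 + m}$)
$1103 + N{\left(-14 \right)} 2 \cdot 1560 = 1103 + \frac{10 - 14}{6 - 14} \cdot 2 \cdot 1560 = 1103 + \frac{1}{-8} \left(-4\right) 2 \cdot 1560 = 1103 + \left(- \frac{1}{8}\right) \left(-4\right) 2 \cdot 1560 = 1103 + \frac{1}{2} \cdot 2 \cdot 1560 = 1103 + 1 \cdot 1560 = 1103 + 1560 = 2663$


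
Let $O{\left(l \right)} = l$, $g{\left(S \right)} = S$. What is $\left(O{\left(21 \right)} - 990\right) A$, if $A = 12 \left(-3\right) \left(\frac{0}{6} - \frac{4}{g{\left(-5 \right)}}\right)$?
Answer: $\frac{139536}{5} \approx 27907.0$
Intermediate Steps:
$A = - \frac{144}{5}$ ($A = 12 \left(-3\right) \left(\frac{0}{6} - \frac{4}{-5}\right) = - 36 \left(0 \cdot \frac{1}{6} - - \frac{4}{5}\right) = - 36 \left(0 + \frac{4}{5}\right) = \left(-36\right) \frac{4}{5} = - \frac{144}{5} \approx -28.8$)
$\left(O{\left(21 \right)} - 990\right) A = \left(21 - 990\right) \left(- \frac{144}{5}\right) = \left(-969\right) \left(- \frac{144}{5}\right) = \frac{139536}{5}$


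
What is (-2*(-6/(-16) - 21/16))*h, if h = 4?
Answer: 15/2 ≈ 7.5000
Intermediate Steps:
(-2*(-6/(-16) - 21/16))*h = -2*(-6/(-16) - 21/16)*4 = -2*(-6*(-1/16) - 21*1/16)*4 = -2*(3/8 - 21/16)*4 = -2*(-15/16)*4 = (15/8)*4 = 15/2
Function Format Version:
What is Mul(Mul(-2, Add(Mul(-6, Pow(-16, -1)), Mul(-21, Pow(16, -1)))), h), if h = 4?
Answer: Rational(15, 2) ≈ 7.5000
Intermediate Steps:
Mul(Mul(-2, Add(Mul(-6, Pow(-16, -1)), Mul(-21, Pow(16, -1)))), h) = Mul(Mul(-2, Add(Mul(-6, Pow(-16, -1)), Mul(-21, Pow(16, -1)))), 4) = Mul(Mul(-2, Add(Mul(-6, Rational(-1, 16)), Mul(-21, Rational(1, 16)))), 4) = Mul(Mul(-2, Add(Rational(3, 8), Rational(-21, 16))), 4) = Mul(Mul(-2, Rational(-15, 16)), 4) = Mul(Rational(15, 8), 4) = Rational(15, 2)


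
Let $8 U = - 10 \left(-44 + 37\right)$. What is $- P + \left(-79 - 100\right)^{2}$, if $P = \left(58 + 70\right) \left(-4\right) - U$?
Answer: $\frac{130247}{4} \approx 32562.0$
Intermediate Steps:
$U = \frac{35}{4}$ ($U = \frac{\left(-10\right) \left(-44 + 37\right)}{8} = \frac{\left(-10\right) \left(-7\right)}{8} = \frac{1}{8} \cdot 70 = \frac{35}{4} \approx 8.75$)
$P = - \frac{2083}{4}$ ($P = \left(58 + 70\right) \left(-4\right) - \frac{35}{4} = 128 \left(-4\right) - \frac{35}{4} = -512 - \frac{35}{4} = - \frac{2083}{4} \approx -520.75$)
$- P + \left(-79 - 100\right)^{2} = \left(-1\right) \left(- \frac{2083}{4}\right) + \left(-79 - 100\right)^{2} = \frac{2083}{4} + \left(-179\right)^{2} = \frac{2083}{4} + 32041 = \frac{130247}{4}$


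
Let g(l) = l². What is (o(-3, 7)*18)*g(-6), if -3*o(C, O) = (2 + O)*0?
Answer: 0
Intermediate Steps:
o(C, O) = 0 (o(C, O) = -(2 + O)*0/3 = -⅓*0 = 0)
(o(-3, 7)*18)*g(-6) = (0*18)*(-6)² = 0*36 = 0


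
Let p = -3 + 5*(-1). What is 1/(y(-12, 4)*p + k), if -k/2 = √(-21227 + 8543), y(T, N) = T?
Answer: 2/1249 + I*√3171/14988 ≈ 0.0016013 + 0.0037571*I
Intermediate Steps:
p = -8 (p = -3 - 5 = -8)
k = -4*I*√3171 (k = -2*√(-21227 + 8543) = -4*I*√3171 ≈ -225.25*I)
1/(y(-12, 4)*p + k) = 1/(-12*(-8) - 4*I*√3171) = 1/(96 - 4*I*√3171)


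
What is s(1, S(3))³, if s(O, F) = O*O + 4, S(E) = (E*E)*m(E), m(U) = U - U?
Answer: 125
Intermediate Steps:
m(U) = 0
S(E) = 0 (S(E) = (E*E)*0 = E²*0 = 0)
s(O, F) = 4 + O² (s(O, F) = O² + 4 = 4 + O²)
s(1, S(3))³ = (4 + 1²)³ = (4 + 1)³ = 5³ = 125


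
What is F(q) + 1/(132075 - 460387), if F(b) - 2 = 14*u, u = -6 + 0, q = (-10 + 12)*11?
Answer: -26921585/328312 ≈ -82.000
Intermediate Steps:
q = 22 (q = 2*11 = 22)
u = -6
F(b) = -82 (F(b) = 2 + 14*(-6) = 2 - 84 = -82)
F(q) + 1/(132075 - 460387) = -82 + 1/(132075 - 460387) = -82 + 1/(-328312) = -82 - 1/328312 = -26921585/328312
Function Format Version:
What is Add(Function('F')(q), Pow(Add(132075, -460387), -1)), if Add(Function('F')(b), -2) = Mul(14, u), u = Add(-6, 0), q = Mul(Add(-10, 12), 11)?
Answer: Rational(-26921585, 328312) ≈ -82.000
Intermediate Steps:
q = 22 (q = Mul(2, 11) = 22)
u = -6
Function('F')(b) = -82 (Function('F')(b) = Add(2, Mul(14, -6)) = Add(2, -84) = -82)
Add(Function('F')(q), Pow(Add(132075, -460387), -1)) = Add(-82, Pow(Add(132075, -460387), -1)) = Add(-82, Pow(-328312, -1)) = Add(-82, Rational(-1, 328312)) = Rational(-26921585, 328312)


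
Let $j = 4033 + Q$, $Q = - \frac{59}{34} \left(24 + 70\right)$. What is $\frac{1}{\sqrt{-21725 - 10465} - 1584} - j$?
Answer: $- \frac{27863919796}{7200197} - \frac{i \sqrt{32190}}{2541246} \approx -3869.9 - 7.0601 \cdot 10^{-5} i$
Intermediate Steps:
$Q = - \frac{2773}{17}$ ($Q = \left(-59\right) \frac{1}{34} \cdot 94 = \left(- \frac{59}{34}\right) 94 = - \frac{2773}{17} \approx -163.12$)
$j = \frac{65788}{17}$ ($j = 4033 - \frac{2773}{17} = \frac{65788}{17} \approx 3869.9$)
$\frac{1}{\sqrt{-21725 - 10465} - 1584} - j = \frac{1}{\sqrt{-21725 - 10465} - 1584} - \frac{65788}{17} = \frac{1}{\sqrt{-32190} - 1584} - \frac{65788}{17} = \frac{1}{i \sqrt{32190} - 1584} - \frac{65788}{17} = \frac{1}{-1584 + i \sqrt{32190}} - \frac{65788}{17} = - \frac{65788}{17} + \frac{1}{-1584 + i \sqrt{32190}}$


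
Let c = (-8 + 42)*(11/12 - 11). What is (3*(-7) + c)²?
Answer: 4765489/36 ≈ 1.3237e+5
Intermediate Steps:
c = -2057/6 (c = 34*(11*(1/12) - 11) = 34*(11/12 - 11) = 34*(-121/12) = -2057/6 ≈ -342.83)
(3*(-7) + c)² = (3*(-7) - 2057/6)² = (-21 - 2057/6)² = (-2183/6)² = 4765489/36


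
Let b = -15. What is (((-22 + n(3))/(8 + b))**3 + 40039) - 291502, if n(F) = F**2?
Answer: -86249612/343 ≈ -2.5146e+5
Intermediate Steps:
(((-22 + n(3))/(8 + b))**3 + 40039) - 291502 = (((-22 + 3**2)/(8 - 15))**3 + 40039) - 291502 = (((-22 + 9)/(-7))**3 + 40039) - 291502 = ((-13*(-1/7))**3 + 40039) - 291502 = ((13/7)**3 + 40039) - 291502 = (2197/343 + 40039) - 291502 = 13735574/343 - 291502 = -86249612/343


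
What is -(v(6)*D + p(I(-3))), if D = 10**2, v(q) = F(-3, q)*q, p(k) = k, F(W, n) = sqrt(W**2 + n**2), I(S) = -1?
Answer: 1 - 1800*sqrt(5) ≈ -4023.9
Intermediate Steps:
v(q) = q*sqrt(9 + q**2) (v(q) = sqrt((-3)**2 + q**2)*q = sqrt(9 + q**2)*q = q*sqrt(9 + q**2))
D = 100
-(v(6)*D + p(I(-3))) = -((6*sqrt(9 + 6**2))*100 - 1) = -((6*sqrt(9 + 36))*100 - 1) = -((6*sqrt(45))*100 - 1) = -((6*(3*sqrt(5)))*100 - 1) = -((18*sqrt(5))*100 - 1) = -(1800*sqrt(5) - 1) = -(-1 + 1800*sqrt(5)) = 1 - 1800*sqrt(5)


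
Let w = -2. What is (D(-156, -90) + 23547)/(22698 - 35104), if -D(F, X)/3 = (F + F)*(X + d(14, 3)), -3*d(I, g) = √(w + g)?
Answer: 61005/12406 ≈ 4.9174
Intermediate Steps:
d(I, g) = -√(-2 + g)/3
D(F, X) = -6*F*(-⅓ + X) (D(F, X) = -3*(F + F)*(X - √(-2 + 3)/3) = -3*2*F*(X - √1/3) = -3*2*F*(X - ⅓*1) = -3*2*F*(X - ⅓) = -3*2*F*(-⅓ + X) = -6*F*(-⅓ + X))
(D(-156, -90) + 23547)/(22698 - 35104) = (2*(-156)*(1 - 3*(-90)) + 23547)/(22698 - 35104) = (2*(-156)*(1 + 270) + 23547)/(-12406) = (2*(-156)*271 + 23547)*(-1/12406) = (-84552 + 23547)*(-1/12406) = -61005*(-1/12406) = 61005/12406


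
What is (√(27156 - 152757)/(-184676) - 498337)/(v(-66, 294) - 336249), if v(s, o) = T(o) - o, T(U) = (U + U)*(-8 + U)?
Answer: 498337/168375 + I*√125601/31094821500 ≈ 2.9597 + 1.1397e-8*I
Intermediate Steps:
T(U) = 2*U*(-8 + U) (T(U) = (2*U)*(-8 + U) = 2*U*(-8 + U))
v(s, o) = -o + 2*o*(-8 + o) (v(s, o) = 2*o*(-8 + o) - o = -o + 2*o*(-8 + o))
(√(27156 - 152757)/(-184676) - 498337)/(v(-66, 294) - 336249) = (√(27156 - 152757)/(-184676) - 498337)/(294*(-17 + 2*294) - 336249) = (√(-125601)*(-1/184676) - 498337)/(294*(-17 + 588) - 336249) = ((I*√125601)*(-1/184676) - 498337)/(294*571 - 336249) = (-I*√125601/184676 - 498337)/(167874 - 336249) = (-498337 - I*√125601/184676)/(-168375) = (-498337 - I*√125601/184676)*(-1/168375) = 498337/168375 + I*√125601/31094821500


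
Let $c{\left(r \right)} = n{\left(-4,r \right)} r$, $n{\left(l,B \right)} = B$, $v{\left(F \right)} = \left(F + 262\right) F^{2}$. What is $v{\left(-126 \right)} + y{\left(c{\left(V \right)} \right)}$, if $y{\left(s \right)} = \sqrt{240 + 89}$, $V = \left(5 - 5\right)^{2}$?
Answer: $2159136 + \sqrt{329} \approx 2.1592 \cdot 10^{6}$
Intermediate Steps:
$v{\left(F \right)} = F^{2} \left(262 + F\right)$ ($v{\left(F \right)} = \left(262 + F\right) F^{2} = F^{2} \left(262 + F\right)$)
$V = 0$ ($V = 0^{2} = 0$)
$c{\left(r \right)} = r^{2}$ ($c{\left(r \right)} = r r = r^{2}$)
$y{\left(s \right)} = \sqrt{329}$
$v{\left(-126 \right)} + y{\left(c{\left(V \right)} \right)} = \left(-126\right)^{2} \left(262 - 126\right) + \sqrt{329} = 15876 \cdot 136 + \sqrt{329} = 2159136 + \sqrt{329}$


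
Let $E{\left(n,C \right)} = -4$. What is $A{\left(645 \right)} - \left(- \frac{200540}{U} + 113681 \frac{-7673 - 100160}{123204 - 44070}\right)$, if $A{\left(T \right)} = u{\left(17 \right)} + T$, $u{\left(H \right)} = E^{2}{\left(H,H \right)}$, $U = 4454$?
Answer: $\frac{2493113103859}{16021038} \approx 1.5562 \cdot 10^{5}$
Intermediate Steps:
$u{\left(H \right)} = 16$ ($u{\left(H \right)} = \left(-4\right)^{2} = 16$)
$A{\left(T \right)} = 16 + T$
$A{\left(645 \right)} - \left(- \frac{200540}{U} + 113681 \frac{-7673 - 100160}{123204 - 44070}\right) = \left(16 + 645\right) - \left(- \frac{100270}{2227} + 113681 \frac{-7673 - 100160}{123204 - 44070}\right) = 661 - \left(- \frac{100270}{2227} + \frac{113681}{79134 \frac{1}{-107833}}\right) = 661 - \left(- \frac{100270}{2227} + \frac{113681}{79134 \left(- \frac{1}{107833}\right)}\right) = 661 - \left(- \frac{100270}{2227} + \frac{113681}{- \frac{7194}{9803}}\right) = 661 + \left(\frac{100270}{2227} - - \frac{1114414843}{7194}\right) = 661 + \left(\frac{100270}{2227} + \frac{1114414843}{7194}\right) = 661 + \frac{2482523197741}{16021038} = \frac{2493113103859}{16021038}$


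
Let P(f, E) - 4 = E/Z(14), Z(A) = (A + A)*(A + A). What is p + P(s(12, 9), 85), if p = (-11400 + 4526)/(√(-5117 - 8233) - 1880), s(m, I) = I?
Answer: 2155902883/278143600 + 3437*I*√534/354775 ≈ 7.751 + 0.22387*I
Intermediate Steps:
Z(A) = 4*A² (Z(A) = (2*A)*(2*A) = 4*A²)
P(f, E) = 4 + E/784 (P(f, E) = 4 + E/((4*14²)) = 4 + E/((4*196)) = 4 + E/784)
p = -6874/(-1880 + 5*I*√534) (p = -6874/(√(-13350) - 1880) = -6874/(5*I*√534 - 1880) = -6874/(-1880 + 5*I*√534) ≈ 3.6426 + 0.22387*I)
p + P(s(12, 9), 85) = (1292312/354775 + 3437*I*√534/354775) + (4 + (1/784)*85) = (1292312/354775 + 3437*I*√534/354775) + (4 + 85/784) = (1292312/354775 + 3437*I*√534/354775) + 3221/784 = 2155902883/278143600 + 3437*I*√534/354775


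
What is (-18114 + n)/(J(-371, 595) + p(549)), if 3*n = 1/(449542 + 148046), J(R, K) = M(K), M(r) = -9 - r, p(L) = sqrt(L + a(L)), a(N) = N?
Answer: 4903593191345/163015134138 + 32474127095*sqrt(122)/217353512184 ≈ 31.731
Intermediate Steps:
p(L) = sqrt(2)*sqrt(L) (p(L) = sqrt(L + L) = sqrt(2*L) = sqrt(2)*sqrt(L))
J(R, K) = -9 - K
n = 1/1792764 (n = 1/(3*(449542 + 148046)) = (1/3)/597588 = (1/3)*(1/597588) = 1/1792764 ≈ 5.5780e-7)
(-18114 + n)/(J(-371, 595) + p(549)) = (-18114 + 1/1792764)/((-9 - 1*595) + sqrt(2)*sqrt(549)) = -32474127095/(1792764*((-9 - 595) + sqrt(2)*(3*sqrt(61)))) = -32474127095/(1792764*(-604 + 3*sqrt(122)))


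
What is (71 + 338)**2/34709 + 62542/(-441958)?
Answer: 35880202960/7669960111 ≈ 4.6780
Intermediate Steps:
(71 + 338)**2/34709 + 62542/(-441958) = 409**2*(1/34709) + 62542*(-1/441958) = 167281*(1/34709) - 31271/220979 = 167281/34709 - 31271/220979 = 35880202960/7669960111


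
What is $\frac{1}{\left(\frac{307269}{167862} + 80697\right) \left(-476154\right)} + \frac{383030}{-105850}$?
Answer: $- \frac{41176422476468681036}{11379067746920251245} \approx -3.6186$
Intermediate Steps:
$\frac{1}{\left(\frac{307269}{167862} + 80697\right) \left(-476154\right)} + \frac{383030}{-105850} = \frac{1}{307269 \cdot \frac{1}{167862} + 80697} \left(- \frac{1}{476154}\right) + 383030 \left(- \frac{1}{105850}\right) = \frac{1}{\frac{102423}{55954} + 80697} \left(- \frac{1}{476154}\right) - \frac{38303}{10585} = \frac{1}{\frac{4515422361}{55954}} \left(- \frac{1}{476154}\right) - \frac{38303}{10585} = \frac{55954}{4515422361} \left(- \frac{1}{476154}\right) - \frac{38303}{10585} = - \frac{27977}{1075018209439797} - \frac{38303}{10585} = - \frac{41176422476468681036}{11379067746920251245}$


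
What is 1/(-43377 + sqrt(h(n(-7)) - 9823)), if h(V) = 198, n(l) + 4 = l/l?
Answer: -43377/1881573754 - 5*I*sqrt(385)/1881573754 ≈ -2.3054e-5 - 5.2141e-8*I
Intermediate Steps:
n(l) = -3 (n(l) = -4 + l/l = -4 + 1 = -3)
1/(-43377 + sqrt(h(n(-7)) - 9823)) = 1/(-43377 + sqrt(198 - 9823)) = 1/(-43377 + sqrt(-9625)) = 1/(-43377 + 5*I*sqrt(385))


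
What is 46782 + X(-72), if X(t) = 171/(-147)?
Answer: 2292261/49 ≈ 46781.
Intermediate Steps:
X(t) = -57/49 (X(t) = 171*(-1/147) = -57/49)
46782 + X(-72) = 46782 - 57/49 = 2292261/49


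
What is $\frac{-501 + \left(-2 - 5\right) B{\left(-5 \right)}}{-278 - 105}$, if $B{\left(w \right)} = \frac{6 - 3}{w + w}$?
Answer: $\frac{4989}{3830} \approx 1.3026$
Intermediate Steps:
$B{\left(w \right)} = \frac{3}{2 w}$
$\frac{-501 + \left(-2 - 5\right) B{\left(-5 \right)}}{-278 - 105} = \frac{-501 + \left(-2 - 5\right) \frac{3}{2 \left(-5\right)}}{-278 - 105} = \frac{-501 - 7 \cdot \frac{3}{2} \left(- \frac{1}{5}\right)}{-278 - 105} = \frac{-501 - - \frac{21}{10}}{-278 - 105} = \frac{-501 + \frac{21}{10}}{-383} = \left(- \frac{4989}{10}\right) \left(- \frac{1}{383}\right) = \frac{4989}{3830}$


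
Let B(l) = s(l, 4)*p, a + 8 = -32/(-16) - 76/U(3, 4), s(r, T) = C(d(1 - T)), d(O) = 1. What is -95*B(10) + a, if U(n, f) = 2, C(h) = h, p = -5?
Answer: 431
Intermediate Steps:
s(r, T) = 1
a = -44 (a = -8 + (-32/(-16) - 76/2) = -8 + (-32*(-1/16) - 76*½) = -8 + (2 - 38) = -8 - 36 = -44)
B(l) = -5 (B(l) = 1*(-5) = -5)
-95*B(10) + a = -95*(-5) - 44 = 475 - 44 = 431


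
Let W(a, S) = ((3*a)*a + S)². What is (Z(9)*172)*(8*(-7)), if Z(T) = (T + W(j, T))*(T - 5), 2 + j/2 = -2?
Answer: -1556916480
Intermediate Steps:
j = -8 (j = -4 + 2*(-2) = -4 - 4 = -8)
W(a, S) = (S + 3*a²)² (W(a, S) = (3*a² + S)² = (S + 3*a²)²)
Z(T) = (-5 + T)*(T + (192 + T)²) (Z(T) = (T + (T + 3*(-8)²)²)*(T - 5) = (T + (T + 3*64)²)*(-5 + T) = (T + (T + 192)²)*(-5 + T) = (T + (192 + T)²)*(-5 + T) = (-5 + T)*(T + (192 + T)²))
(Z(9)*172)*(8*(-7)) = ((-184320 + 9³ + 380*9² + 34939*9)*172)*(8*(-7)) = ((-184320 + 729 + 380*81 + 314451)*172)*(-56) = ((-184320 + 729 + 30780 + 314451)*172)*(-56) = (161640*172)*(-56) = 27802080*(-56) = -1556916480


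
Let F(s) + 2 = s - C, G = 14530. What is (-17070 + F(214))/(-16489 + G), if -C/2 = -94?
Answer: 5682/653 ≈ 8.7014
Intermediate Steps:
C = 188 (C = -2*(-94) = 188)
F(s) = -190 + s (F(s) = -2 + (s - 1*188) = -2 + (s - 188) = -2 + (-188 + s) = -190 + s)
(-17070 + F(214))/(-16489 + G) = (-17070 + (-190 + 214))/(-16489 + 14530) = (-17070 + 24)/(-1959) = -17046*(-1/1959) = 5682/653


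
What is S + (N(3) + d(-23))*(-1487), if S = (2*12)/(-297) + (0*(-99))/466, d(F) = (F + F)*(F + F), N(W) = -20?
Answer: -308558456/99 ≈ -3.1168e+6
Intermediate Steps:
d(F) = 4*F² (d(F) = (2*F)*(2*F) = 4*F²)
S = -8/99 (S = 24*(-1/297) + 0*(1/466) = -8/99 + 0 = -8/99 ≈ -0.080808)
S + (N(3) + d(-23))*(-1487) = -8/99 + (-20 + 4*(-23)²)*(-1487) = -8/99 + (-20 + 4*529)*(-1487) = -8/99 + (-20 + 2116)*(-1487) = -8/99 + 2096*(-1487) = -8/99 - 3116752 = -308558456/99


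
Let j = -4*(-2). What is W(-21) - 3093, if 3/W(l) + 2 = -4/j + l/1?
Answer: -145377/47 ≈ -3093.1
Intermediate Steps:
j = 8
W(l) = 3/(-5/2 + l) (W(l) = 3/(-2 + (-4/8 + l/1)) = 3/(-2 + (-4*⅛ + l*1)) = 3/(-2 + (-½ + l)) = 3/(-5/2 + l))
W(-21) - 3093 = 6/(-5 + 2*(-21)) - 3093 = 6/(-5 - 42) - 3093 = 6/(-47) - 3093 = 6*(-1/47) - 3093 = -6/47 - 3093 = -145377/47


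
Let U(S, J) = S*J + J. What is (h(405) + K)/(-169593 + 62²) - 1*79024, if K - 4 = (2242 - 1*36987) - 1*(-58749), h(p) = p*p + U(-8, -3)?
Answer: -13098337030/165749 ≈ -79025.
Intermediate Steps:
U(S, J) = J + J*S (U(S, J) = J*S + J = J + J*S)
h(p) = 21 + p² (h(p) = p*p - 3*(1 - 8) = p² - 3*(-7) = p² + 21 = 21 + p²)
K = 24008 (K = 4 + ((2242 - 1*36987) - 1*(-58749)) = 4 + ((2242 - 36987) + 58749) = 4 + (-34745 + 58749) = 4 + 24004 = 24008)
(h(405) + K)/(-169593 + 62²) - 1*79024 = ((21 + 405²) + 24008)/(-169593 + 62²) - 1*79024 = ((21 + 164025) + 24008)/(-169593 + 3844) - 79024 = (164046 + 24008)/(-165749) - 79024 = 188054*(-1/165749) - 79024 = -188054/165749 - 79024 = -13098337030/165749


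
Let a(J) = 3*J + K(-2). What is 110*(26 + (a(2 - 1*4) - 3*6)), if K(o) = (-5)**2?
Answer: 2970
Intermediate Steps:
K(o) = 25
a(J) = 25 + 3*J (a(J) = 3*J + 25 = 25 + 3*J)
110*(26 + (a(2 - 1*4) - 3*6)) = 110*(26 + ((25 + 3*(2 - 1*4)) - 3*6)) = 110*(26 + ((25 + 3*(2 - 4)) - 18)) = 110*(26 + ((25 + 3*(-2)) - 18)) = 110*(26 + ((25 - 6) - 18)) = 110*(26 + (19 - 18)) = 110*(26 + 1) = 110*27 = 2970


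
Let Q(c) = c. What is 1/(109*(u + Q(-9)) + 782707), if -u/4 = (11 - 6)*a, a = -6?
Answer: 1/794806 ≈ 1.2582e-6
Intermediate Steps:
u = 120 (u = -4*(11 - 6)*(-6) = -20*(-6) = -4*(-30) = 120)
1/(109*(u + Q(-9)) + 782707) = 1/(109*(120 - 9) + 782707) = 1/(109*111 + 782707) = 1/(12099 + 782707) = 1/794806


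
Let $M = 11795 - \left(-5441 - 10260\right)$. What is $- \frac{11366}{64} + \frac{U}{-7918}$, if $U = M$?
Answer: $- \frac{22938933}{126688} \approx -181.07$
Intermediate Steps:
$M = 27496$ ($M = 11795 - \left(-5441 - 10260\right) = 11795 - -15701 = 11795 + 15701 = 27496$)
$U = 27496$
$- \frac{11366}{64} + \frac{U}{-7918} = - \frac{11366}{64} + \frac{27496}{-7918} = \left(-11366\right) \frac{1}{64} + 27496 \left(- \frac{1}{7918}\right) = - \frac{5683}{32} - \frac{13748}{3959} = - \frac{22938933}{126688}$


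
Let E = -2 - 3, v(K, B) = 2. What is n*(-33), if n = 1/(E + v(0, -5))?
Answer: 11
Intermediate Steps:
E = -5
n = -1/3 (n = 1/(-5 + 2) = 1/(-3) = -1/3 ≈ -0.33333)
n*(-33) = -1/3*(-33) = 11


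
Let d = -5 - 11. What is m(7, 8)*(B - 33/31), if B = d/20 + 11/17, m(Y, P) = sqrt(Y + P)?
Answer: -3208*sqrt(15)/2635 ≈ -4.7152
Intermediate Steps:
d = -16
m(Y, P) = sqrt(P + Y)
B = -13/85 (B = -16/20 + 11/17 = -16*1/20 + 11*(1/17) = -4/5 + 11/17 = -13/85 ≈ -0.15294)
m(7, 8)*(B - 33/31) = sqrt(8 + 7)*(-13/85 - 33/31) = sqrt(15)*(-13/85 - 33*1/31) = sqrt(15)*(-13/85 - 33/31) = sqrt(15)*(-3208/2635) = -3208*sqrt(15)/2635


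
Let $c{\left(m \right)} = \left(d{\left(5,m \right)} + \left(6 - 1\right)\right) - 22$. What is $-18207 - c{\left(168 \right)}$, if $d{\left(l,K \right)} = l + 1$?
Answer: $-18196$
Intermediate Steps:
$d{\left(l,K \right)} = 1 + l$
$c{\left(m \right)} = -11$ ($c{\left(m \right)} = \left(\left(1 + 5\right) + \left(6 - 1\right)\right) - 22 = \left(6 + 5\right) - 22 = 11 - 22 = -11$)
$-18207 - c{\left(168 \right)} = -18207 - -11 = -18207 + 11 = -18196$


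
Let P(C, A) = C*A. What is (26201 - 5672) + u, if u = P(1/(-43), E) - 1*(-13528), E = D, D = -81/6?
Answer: 2928929/86 ≈ 34057.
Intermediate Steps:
D = -27/2 (D = -81*⅙ = -27/2 ≈ -13.500)
E = -27/2 ≈ -13.500
P(C, A) = A*C
u = 1163435/86 (u = -27/2/(-43) - 1*(-13528) = -27/2*(-1/43) + 13528 = 27/86 + 13528 = 1163435/86 ≈ 13528.)
(26201 - 5672) + u = (26201 - 5672) + 1163435/86 = 20529 + 1163435/86 = 2928929/86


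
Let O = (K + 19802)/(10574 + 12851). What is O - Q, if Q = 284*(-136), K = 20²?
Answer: 904787402/23425 ≈ 38625.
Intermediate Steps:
K = 400
Q = -38624
O = 20202/23425 (O = (400 + 19802)/(10574 + 12851) = 20202/23425 ≈ 0.86241)
O - Q = 20202/23425 - 1*(-38624) = 20202/23425 + 38624 = 904787402/23425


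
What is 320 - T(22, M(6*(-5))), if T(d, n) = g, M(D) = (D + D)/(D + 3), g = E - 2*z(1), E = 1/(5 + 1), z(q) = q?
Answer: 1931/6 ≈ 321.83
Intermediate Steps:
E = ⅙ (E = 1/6 = ⅙ ≈ 0.16667)
g = -11/6 (g = ⅙ - 2*1 = ⅙ - 2 = -11/6 ≈ -1.8333)
M(D) = 2*D/(3 + D) (M(D) = (2*D)/(3 + D) = 2*D/(3 + D))
T(d, n) = -11/6
320 - T(22, M(6*(-5))) = 320 - 1*(-11/6) = 320 + 11/6 = 1931/6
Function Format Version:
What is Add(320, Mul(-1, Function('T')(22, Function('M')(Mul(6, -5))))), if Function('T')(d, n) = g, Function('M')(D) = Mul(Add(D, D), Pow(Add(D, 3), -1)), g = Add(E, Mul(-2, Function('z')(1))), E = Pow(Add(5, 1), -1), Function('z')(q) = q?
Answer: Rational(1931, 6) ≈ 321.83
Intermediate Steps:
E = Rational(1, 6) (E = Pow(6, -1) = Rational(1, 6) ≈ 0.16667)
g = Rational(-11, 6) (g = Add(Rational(1, 6), Mul(-2, 1)) = Add(Rational(1, 6), -2) = Rational(-11, 6) ≈ -1.8333)
Function('M')(D) = Mul(2, D, Pow(Add(3, D), -1)) (Function('M')(D) = Mul(Mul(2, D), Pow(Add(3, D), -1)) = Mul(2, D, Pow(Add(3, D), -1)))
Function('T')(d, n) = Rational(-11, 6)
Add(320, Mul(-1, Function('T')(22, Function('M')(Mul(6, -5))))) = Add(320, Mul(-1, Rational(-11, 6))) = Add(320, Rational(11, 6)) = Rational(1931, 6)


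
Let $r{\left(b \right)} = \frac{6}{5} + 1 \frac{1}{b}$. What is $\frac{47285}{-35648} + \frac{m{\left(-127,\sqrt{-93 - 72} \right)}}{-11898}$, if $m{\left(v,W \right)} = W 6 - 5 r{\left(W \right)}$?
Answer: $- \frac{93730507}{70689984} - \frac{199 i \sqrt{165}}{392634} \approx -1.3259 - 0.0065104 i$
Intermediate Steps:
$r{\left(b \right)} = \frac{6}{5} + \frac{1}{b}$ ($r{\left(b \right)} = 6 \cdot \frac{1}{5} + \frac{1}{b} = \frac{6}{5} + \frac{1}{b}$)
$m{\left(v,W \right)} = -6 - \frac{5}{W} + 6 W$ ($m{\left(v,W \right)} = W 6 - 5 \left(\frac{6}{5} + \frac{1}{W}\right) = 6 W - \left(6 + \frac{5}{W}\right) = -6 - \frac{5}{W} + 6 W$)
$\frac{47285}{-35648} + \frac{m{\left(-127,\sqrt{-93 - 72} \right)}}{-11898} = \frac{47285}{-35648} + \frac{-6 - \frac{5}{\sqrt{-93 - 72}} + 6 \sqrt{-93 - 72}}{-11898} = 47285 \left(- \frac{1}{35648}\right) + \left(-6 - \frac{5}{\sqrt{-165}} + 6 \sqrt{-165}\right) \left(- \frac{1}{11898}\right) = - \frac{47285}{35648} + \left(-6 - \frac{5}{i \sqrt{165}} + 6 i \sqrt{165}\right) \left(- \frac{1}{11898}\right) = - \frac{47285}{35648} + \left(-6 - 5 \left(- \frac{i \sqrt{165}}{165}\right) + 6 i \sqrt{165}\right) \left(- \frac{1}{11898}\right) = - \frac{47285}{35648} + \left(-6 + \frac{i \sqrt{165}}{33} + 6 i \sqrt{165}\right) \left(- \frac{1}{11898}\right) = - \frac{47285}{35648} + \left(-6 + \frac{199 i \sqrt{165}}{33}\right) \left(- \frac{1}{11898}\right) = - \frac{47285}{35648} + \left(\frac{1}{1983} - \frac{199 i \sqrt{165}}{392634}\right) = - \frac{93730507}{70689984} - \frac{199 i \sqrt{165}}{392634}$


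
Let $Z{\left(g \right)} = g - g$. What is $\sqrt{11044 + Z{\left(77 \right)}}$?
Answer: $2 \sqrt{2761} \approx 105.09$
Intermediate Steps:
$Z{\left(g \right)} = 0$
$\sqrt{11044 + Z{\left(77 \right)}} = \sqrt{11044 + 0} = \sqrt{11044} = 2 \sqrt{2761}$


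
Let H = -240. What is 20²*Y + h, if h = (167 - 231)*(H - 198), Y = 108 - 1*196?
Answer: -7168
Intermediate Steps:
Y = -88 (Y = 108 - 196 = -88)
h = 28032 (h = (167 - 231)*(-240 - 198) = -64*(-438) = 28032)
20²*Y + h = 20²*(-88) + 28032 = 400*(-88) + 28032 = -35200 + 28032 = -7168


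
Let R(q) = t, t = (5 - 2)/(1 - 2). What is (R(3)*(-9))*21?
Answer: 567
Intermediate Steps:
t = -3 (t = 3/(-1) = 3*(-1) = -3)
R(q) = -3
(R(3)*(-9))*21 = -3*(-9)*21 = 27*21 = 567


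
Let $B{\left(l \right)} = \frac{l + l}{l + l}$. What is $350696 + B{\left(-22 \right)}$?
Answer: $350697$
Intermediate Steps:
$B{\left(l \right)} = 1$ ($B{\left(l \right)} = \frac{2 l}{2 l} = 2 l \frac{1}{2 l} = 1$)
$350696 + B{\left(-22 \right)} = 350696 + 1 = 350697$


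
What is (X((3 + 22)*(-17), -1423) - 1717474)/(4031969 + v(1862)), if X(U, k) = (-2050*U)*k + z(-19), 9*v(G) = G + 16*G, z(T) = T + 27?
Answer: -11173555944/36319375 ≈ -307.65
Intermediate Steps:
z(T) = 27 + T
v(G) = 17*G/9 (v(G) = (G + 16*G)/9 = (17*G)/9 = 17*G/9)
X(U, k) = 8 - 2050*U*k (X(U, k) = (-2050*U)*k + (27 - 19) = -2050*U*k + 8 = 8 - 2050*U*k)
(X((3 + 22)*(-17), -1423) - 1717474)/(4031969 + v(1862)) = ((8 - 2050*(3 + 22)*(-17)*(-1423)) - 1717474)/(4031969 + (17/9)*1862) = ((8 - 2050*25*(-17)*(-1423)) - 1717474)/(4031969 + 31654/9) = ((8 - 2050*(-425)*(-1423)) - 1717474)/(36319375/9) = ((8 - 1239788750) - 1717474)*(9/36319375) = (-1239788742 - 1717474)*(9/36319375) = -1241506216*9/36319375 = -11173555944/36319375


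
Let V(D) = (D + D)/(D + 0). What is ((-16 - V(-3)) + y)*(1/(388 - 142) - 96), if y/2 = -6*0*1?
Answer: 70845/41 ≈ 1727.9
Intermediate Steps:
V(D) = 2 (V(D) = (2*D)/D = 2)
y = 0 (y = 2*(-6*0*1) = 2*(0*1) = 2*0 = 0)
((-16 - V(-3)) + y)*(1/(388 - 142) - 96) = ((-16 - 1*2) + 0)*(1/(388 - 142) - 96) = ((-16 - 2) + 0)*(1/246 - 96) = (-18 + 0)*(1/246 - 96) = -18*(-23615/246) = 70845/41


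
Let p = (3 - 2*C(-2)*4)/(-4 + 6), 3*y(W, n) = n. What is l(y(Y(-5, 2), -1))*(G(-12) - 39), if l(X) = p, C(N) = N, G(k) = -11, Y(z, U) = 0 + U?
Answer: -475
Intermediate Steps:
Y(z, U) = U
y(W, n) = n/3
p = 19/2 (p = (3 - 2*(-2)*4)/(-4 + 6) = (3 + 4*4)/2 = (3 + 16)*(1/2) = 19*(1/2) = 19/2 ≈ 9.5000)
l(X) = 19/2
l(y(Y(-5, 2), -1))*(G(-12) - 39) = 19*(-11 - 39)/2 = (19/2)*(-50) = -475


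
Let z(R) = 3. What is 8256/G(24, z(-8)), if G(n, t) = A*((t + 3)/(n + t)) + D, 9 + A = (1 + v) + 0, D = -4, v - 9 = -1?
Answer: -2064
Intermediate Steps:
v = 8 (v = 9 - 1 = 8)
A = 0 (A = -9 + ((1 + 8) + 0) = -9 + (9 + 0) = -9 + 9 = 0)
G(n, t) = -4 (G(n, t) = 0*((t + 3)/(n + t)) - 4 = 0*((3 + t)/(n + t)) - 4 = 0 - 4 = -4)
8256/G(24, z(-8)) = 8256/(-4) = 8256*(-1/4) = -2064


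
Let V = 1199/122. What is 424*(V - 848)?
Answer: -21678484/61 ≈ -3.5539e+5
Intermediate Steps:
V = 1199/122 (V = 1199*(1/122) = 1199/122 ≈ 9.8279)
424*(V - 848) = 424*(1199/122 - 848) = 424*(-102257/122) = -21678484/61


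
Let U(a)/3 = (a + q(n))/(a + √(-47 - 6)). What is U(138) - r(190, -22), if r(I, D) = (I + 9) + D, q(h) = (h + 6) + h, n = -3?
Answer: 3*(-59*√53 + 8004*I)/(√53 - 138*I) ≈ -174.01 - 0.15782*I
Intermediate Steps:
q(h) = 6 + 2*h (q(h) = (6 + h) + h = 6 + 2*h)
r(I, D) = 9 + D + I (r(I, D) = (9 + I) + D = 9 + D + I)
U(a) = 3*a/(a + I*√53) (U(a) = 3*((a + (6 + 2*(-3)))/(a + √(-47 - 6))) = 3*((a + (6 - 6))/(a + √(-53))) = 3*((a + 0)/(a + I*√53)) = 3*(a/(a + I*√53)) = 3*a/(a + I*√53))
U(138) - r(190, -22) = 3*138/(138 + I*√53) - (9 - 22 + 190) = 414/(138 + I*√53) - 1*177 = 414/(138 + I*√53) - 177 = -177 + 414/(138 + I*√53)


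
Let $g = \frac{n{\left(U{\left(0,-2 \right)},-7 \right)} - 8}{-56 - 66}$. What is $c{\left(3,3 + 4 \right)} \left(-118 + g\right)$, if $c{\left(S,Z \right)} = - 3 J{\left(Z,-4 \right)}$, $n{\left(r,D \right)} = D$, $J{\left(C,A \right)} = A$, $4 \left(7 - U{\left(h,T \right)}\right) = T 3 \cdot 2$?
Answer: $- \frac{86286}{61} \approx -1414.5$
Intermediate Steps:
$U{\left(h,T \right)} = 7 - \frac{3 T}{2}$ ($U{\left(h,T \right)} = 7 - \frac{T 3 \cdot 2}{4} = 7 - \frac{3 T 2}{4} = 7 - \frac{6 T}{4} = 7 - \frac{3 T}{2}$)
$c{\left(S,Z \right)} = 12$ ($c{\left(S,Z \right)} = \left(-3\right) \left(-4\right) = 12$)
$g = \frac{15}{122}$ ($g = \frac{-7 - 8}{-56 - 66} = - \frac{15}{-122} = \left(-15\right) \left(- \frac{1}{122}\right) = \frac{15}{122} \approx 0.12295$)
$c{\left(3,3 + 4 \right)} \left(-118 + g\right) = 12 \left(-118 + \frac{15}{122}\right) = 12 \left(- \frac{14381}{122}\right) = - \frac{86286}{61}$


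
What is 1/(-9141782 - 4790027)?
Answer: -1/13931809 ≈ -7.1778e-8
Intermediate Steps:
1/(-9141782 - 4790027) = 1/(-13931809) = -1/13931809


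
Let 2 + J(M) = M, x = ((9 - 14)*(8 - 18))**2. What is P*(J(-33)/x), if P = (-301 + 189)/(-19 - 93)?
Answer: -7/500 ≈ -0.014000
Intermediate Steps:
x = 2500 (x = (-5*(-10))**2 = 50**2 = 2500)
J(M) = -2 + M
P = 1 (P = -112/(-112) = -112*(-1/112) = 1)
P*(J(-33)/x) = 1*((-2 - 33)/2500) = 1*(-35*1/2500) = 1*(-7/500) = -7/500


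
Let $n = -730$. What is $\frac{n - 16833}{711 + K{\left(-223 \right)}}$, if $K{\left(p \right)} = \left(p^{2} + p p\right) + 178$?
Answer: $- \frac{1351}{7719} \approx -0.17502$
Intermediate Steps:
$K{\left(p \right)} = 178 + 2 p^{2}$ ($K{\left(p \right)} = \left(p^{2} + p^{2}\right) + 178 = 2 p^{2} + 178 = 178 + 2 p^{2}$)
$\frac{n - 16833}{711 + K{\left(-223 \right)}} = \frac{-730 - 16833}{711 + \left(178 + 2 \left(-223\right)^{2}\right)} = - \frac{17563}{711 + \left(178 + 2 \cdot 49729\right)} = - \frac{17563}{711 + \left(178 + 99458\right)} = - \frac{17563}{711 + 99636} = - \frac{17563}{100347} = \left(-17563\right) \frac{1}{100347} = - \frac{1351}{7719}$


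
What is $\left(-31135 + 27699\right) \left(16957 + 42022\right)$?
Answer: $-202651844$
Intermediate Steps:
$\left(-31135 + 27699\right) \left(16957 + 42022\right) = \left(-3436\right) 58979 = -202651844$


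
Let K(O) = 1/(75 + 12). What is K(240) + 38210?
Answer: 3324271/87 ≈ 38210.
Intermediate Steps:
K(O) = 1/87
K(240) + 38210 = 1/87 + 38210 = 3324271/87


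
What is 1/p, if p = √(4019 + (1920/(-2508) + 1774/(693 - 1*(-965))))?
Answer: √120657002897222/696388702 ≈ 0.015773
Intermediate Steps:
p = √120657002897222/173261 (p = √(4019 + (1920*(-1/2508) + 1774/(693 + 965))) = √(4019 + (-160/209 + 1774/1658)) = √(4019 + (-160/209 + 1774*(1/1658))) = √(4019 + (-160/209 + 887/829)) = √(4019 + 52743/173261) = √(696388702/173261) = √120657002897222/173261 ≈ 63.398)
1/p = 1/(√120657002897222/173261) = √120657002897222/696388702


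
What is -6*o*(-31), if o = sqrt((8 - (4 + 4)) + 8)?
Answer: 372*sqrt(2) ≈ 526.09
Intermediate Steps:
o = 2*sqrt(2) (o = sqrt((8 - 8) + 8) = sqrt(0 + 8) = sqrt(8) = 2*sqrt(2) ≈ 2.8284)
-6*o*(-31) = -12*sqrt(2)*(-31) = 372*sqrt(2)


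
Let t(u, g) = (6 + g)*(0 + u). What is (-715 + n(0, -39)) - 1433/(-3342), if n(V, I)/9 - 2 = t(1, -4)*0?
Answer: -2327941/3342 ≈ -696.57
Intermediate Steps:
t(u, g) = u*(6 + g) (t(u, g) = (6 + g)*u = u*(6 + g))
n(V, I) = 18 (n(V, I) = 18 + 9*((1*(6 - 4))*0) = 18 + 9*((1*2)*0) = 18 + 9*(2*0) = 18 + 9*0 = 18 + 0 = 18)
(-715 + n(0, -39)) - 1433/(-3342) = (-715 + 18) - 1433/(-3342) = -697 - 1433*(-1/3342) = -697 + 1433/3342 = -2327941/3342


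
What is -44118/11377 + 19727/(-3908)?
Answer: -396847223/44461316 ≈ -8.9257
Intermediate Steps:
-44118/11377 + 19727/(-3908) = -44118*1/11377 + 19727*(-1/3908) = -44118/11377 - 19727/3908 = -396847223/44461316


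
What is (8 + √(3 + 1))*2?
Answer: 20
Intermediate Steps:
(8 + √(3 + 1))*2 = (8 + √4)*2 = (8 + 2)*2 = 10*2 = 20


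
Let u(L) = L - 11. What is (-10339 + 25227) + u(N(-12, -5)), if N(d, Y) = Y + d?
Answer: 14860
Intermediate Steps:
u(L) = -11 + L
(-10339 + 25227) + u(N(-12, -5)) = (-10339 + 25227) + (-11 + (-5 - 12)) = 14888 + (-11 - 17) = 14888 - 28 = 14860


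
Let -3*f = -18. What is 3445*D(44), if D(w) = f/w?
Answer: 10335/22 ≈ 469.77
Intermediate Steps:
f = 6 (f = -⅓*(-18) = 6)
D(w) = 6/w
3445*D(44) = 3445*(6/44) = 3445*(6*(1/44)) = 3445*(3/22) = 10335/22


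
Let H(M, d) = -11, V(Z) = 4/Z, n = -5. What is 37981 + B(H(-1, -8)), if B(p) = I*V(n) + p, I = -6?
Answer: 189874/5 ≈ 37975.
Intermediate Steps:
B(p) = 24/5 + p (B(p) = -24/(-5) + p = -24*(-1)/5 + p = -6*(-⅘) + p = 24/5 + p)
37981 + B(H(-1, -8)) = 37981 + (24/5 - 11) = 37981 - 31/5 = 189874/5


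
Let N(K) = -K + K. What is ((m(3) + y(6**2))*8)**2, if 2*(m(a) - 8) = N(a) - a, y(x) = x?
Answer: 115600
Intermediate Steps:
N(K) = 0
m(a) = 8 - a/2 (m(a) = 8 + (0 - a)/2 = 8 + (-a)/2 = 8 - a/2)
((m(3) + y(6**2))*8)**2 = (((8 - 1/2*3) + 6**2)*8)**2 = (((8 - 3/2) + 36)*8)**2 = ((13/2 + 36)*8)**2 = ((85/2)*8)**2 = 340**2 = 115600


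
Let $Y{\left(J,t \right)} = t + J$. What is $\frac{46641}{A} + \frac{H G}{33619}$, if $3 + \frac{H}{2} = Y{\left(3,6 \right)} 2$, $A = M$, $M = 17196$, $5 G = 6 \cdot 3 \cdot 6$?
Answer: $\frac{526388929}{192704108} \approx 2.7316$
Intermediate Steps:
$G = \frac{108}{5}$ ($G = \frac{6 \cdot 3 \cdot 6}{5} = \frac{18 \cdot 6}{5} = \frac{1}{5} \cdot 108 = \frac{108}{5} \approx 21.6$)
$Y{\left(J,t \right)} = J + t$
$A = 17196$
$H = 30$ ($H = -6 + 2 \left(3 + 6\right) 2 = -6 + 2 \cdot 9 \cdot 2 = -6 + 2 \cdot 18 = -6 + 36 = 30$)
$\frac{46641}{A} + \frac{H G}{33619} = \frac{46641}{17196} + \frac{30 \cdot \frac{108}{5}}{33619} = 46641 \cdot \frac{1}{17196} + 648 \cdot \frac{1}{33619} = \frac{15547}{5732} + \frac{648}{33619} = \frac{526388929}{192704108}$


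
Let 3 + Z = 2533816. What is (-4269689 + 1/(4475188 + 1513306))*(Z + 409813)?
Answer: -37632796838412065745/2994247 ≈ -1.2568e+13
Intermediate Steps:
Z = 2533813 (Z = -3 + 2533816 = 2533813)
(-4269689 + 1/(4475188 + 1513306))*(Z + 409813) = (-4269689 + 1/(4475188 + 1513306))*(2533813 + 409813) = (-4269689 + 1/5988494)*2943626 = -25569006958365/5988494*2943626 = -37632796838412065745/2994247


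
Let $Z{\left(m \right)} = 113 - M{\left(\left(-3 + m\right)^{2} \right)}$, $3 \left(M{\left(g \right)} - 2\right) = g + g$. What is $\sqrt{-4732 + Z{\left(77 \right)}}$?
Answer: $\frac{i \sqrt{74445}}{3} \approx 90.949 i$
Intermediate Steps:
$M{\left(g \right)} = 2 + \frac{2 g}{3}$ ($M{\left(g \right)} = 2 + \frac{g + g}{3} = 2 + \frac{2 g}{3}$)
$Z{\left(m \right)} = 111 - \frac{2 \left(-3 + m\right)^{2}}{3}$ ($Z{\left(m \right)} = 113 - \left(2 + \frac{2 \left(-3 + m\right)^{2}}{3}\right) = 111 - \frac{2 \left(-3 + m\right)^{2}}{3}$)
$\sqrt{-4732 + Z{\left(77 \right)}} = \sqrt{-4732 + \left(111 - \frac{2 \left(-3 + 77\right)^{2}}{3}\right)} = \sqrt{-4732 + \left(111 - \frac{2 \cdot 74^{2}}{3}\right)} = \sqrt{-4732 + \left(111 - \frac{10952}{3}\right)} = \sqrt{-4732 - \frac{10619}{3}} = \sqrt{- \frac{24815}{3}} = \frac{i \sqrt{74445}}{3}$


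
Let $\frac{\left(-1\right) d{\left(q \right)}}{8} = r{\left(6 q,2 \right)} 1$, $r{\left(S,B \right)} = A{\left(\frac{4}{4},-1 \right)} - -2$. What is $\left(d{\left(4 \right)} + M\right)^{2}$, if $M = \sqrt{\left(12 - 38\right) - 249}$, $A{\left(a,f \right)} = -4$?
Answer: $-19 + 160 i \sqrt{11} \approx -19.0 + 530.66 i$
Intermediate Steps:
$r{\left(S,B \right)} = -2$ ($r{\left(S,B \right)} = -4 - -2 = -4 + 2 = -2$)
$M = 5 i \sqrt{11}$ ($M = \sqrt{\left(12 - 38\right) - 249} = \sqrt{-26 - 249} = \sqrt{-275} = 5 i \sqrt{11} \approx 16.583 i$)
$d{\left(q \right)} = 16$ ($d{\left(q \right)} = - 8 \left(\left(-2\right) 1\right) = \left(-8\right) \left(-2\right) = 16$)
$\left(d{\left(4 \right)} + M\right)^{2} = \left(16 + 5 i \sqrt{11}\right)^{2}$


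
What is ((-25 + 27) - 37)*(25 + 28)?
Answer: -1855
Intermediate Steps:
((-25 + 27) - 37)*(25 + 28) = (2 - 37)*53 = -35*53 = -1855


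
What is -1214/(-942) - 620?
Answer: -291413/471 ≈ -618.71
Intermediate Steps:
-1214/(-942) - 620 = -1214*(-1/942) - 620 = 607/471 - 620 = -291413/471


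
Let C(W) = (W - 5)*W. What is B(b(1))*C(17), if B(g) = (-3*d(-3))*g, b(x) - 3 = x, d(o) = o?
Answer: 7344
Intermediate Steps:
b(x) = 3 + x
C(W) = W*(-5 + W) (C(W) = (-5 + W)*W = W*(-5 + W))
B(g) = 9*g (B(g) = (-3*(-3))*g = 9*g)
B(b(1))*C(17) = (9*(3 + 1))*(17*(-5 + 17)) = (9*4)*(17*12) = 36*204 = 7344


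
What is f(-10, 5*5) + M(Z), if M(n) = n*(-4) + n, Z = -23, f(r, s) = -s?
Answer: 44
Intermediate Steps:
M(n) = -3*n (M(n) = -4*n + n = -3*n)
f(-10, 5*5) + M(Z) = -5*5 - 3*(-23) = -1*25 + 69 = -25 + 69 = 44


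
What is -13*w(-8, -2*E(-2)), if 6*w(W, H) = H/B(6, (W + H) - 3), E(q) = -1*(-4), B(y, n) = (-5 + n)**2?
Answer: 13/432 ≈ 0.030093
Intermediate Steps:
E(q) = 4
w(W, H) = H/(6*(-8 + H + W)**2) (w(W, H) = (H/((-5 + ((W + H) - 3))**2))/6 = (H/((-5 + ((H + W) - 3))**2))/6 = (H/((-5 + (-3 + H + W))**2))/6 = (H/((-8 + H + W)**2))/6 = (H/(-8 + H + W)**2)/6 = H/(6*(-8 + H + W)**2))
-13*w(-8, -2*E(-2)) = -13*(-2*4)/(6*(-8 - 2*4 - 8)**2) = -13*(-8)/(6*(-8 - 8 - 8)**2) = -13*(-8)/(6*(-24)**2) = -13*(-8)/(6*576) = -13*(-1/432) = 13/432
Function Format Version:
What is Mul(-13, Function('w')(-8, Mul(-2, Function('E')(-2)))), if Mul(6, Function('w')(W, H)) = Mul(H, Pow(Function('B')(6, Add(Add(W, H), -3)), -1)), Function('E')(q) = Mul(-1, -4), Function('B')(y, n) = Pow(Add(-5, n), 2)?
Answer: Rational(13, 432) ≈ 0.030093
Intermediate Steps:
Function('E')(q) = 4
Function('w')(W, H) = Mul(Rational(1, 6), H, Pow(Add(-8, H, W), -2)) (Function('w')(W, H) = Mul(Rational(1, 6), Mul(H, Pow(Pow(Add(-5, Add(Add(W, H), -3)), 2), -1))) = Mul(Rational(1, 6), Mul(H, Pow(Pow(Add(-5, Add(Add(H, W), -3)), 2), -1))) = Mul(Rational(1, 6), Mul(H, Pow(Pow(Add(-5, Add(-3, H, W)), 2), -1))) = Mul(Rational(1, 6), Mul(H, Pow(Pow(Add(-8, H, W), 2), -1))) = Mul(Rational(1, 6), Mul(H, Pow(Add(-8, H, W), -2))) = Mul(Rational(1, 6), H, Pow(Add(-8, H, W), -2)))
Mul(-13, Function('w')(-8, Mul(-2, Function('E')(-2)))) = Mul(-13, Mul(Rational(1, 6), Mul(-2, 4), Pow(Add(-8, Mul(-2, 4), -8), -2))) = Mul(-13, Mul(Rational(1, 6), -8, Pow(Add(-8, -8, -8), -2))) = Mul(-13, Mul(Rational(1, 6), -8, Pow(-24, -2))) = Mul(-13, Mul(Rational(1, 6), -8, Rational(1, 576))) = Mul(-13, Rational(-1, 432)) = Rational(13, 432)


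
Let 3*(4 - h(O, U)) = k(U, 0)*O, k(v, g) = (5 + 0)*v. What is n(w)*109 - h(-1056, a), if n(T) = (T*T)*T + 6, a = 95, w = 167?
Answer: 507496917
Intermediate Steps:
k(v, g) = 5*v
n(T) = 6 + T³ (n(T) = T²*T + 6 = T³ + 6 = 6 + T³)
h(O, U) = 4 - 5*O*U/3 (h(O, U) = 4 - 5*U*O/3 = 4 - 5*O*U/3)
n(w)*109 - h(-1056, a) = (6 + 167³)*109 - (4 - 5/3*(-1056)*95) = (6 + 4657463)*109 - (4 + 167200) = 4657469*109 - 1*167204 = 507664121 - 167204 = 507496917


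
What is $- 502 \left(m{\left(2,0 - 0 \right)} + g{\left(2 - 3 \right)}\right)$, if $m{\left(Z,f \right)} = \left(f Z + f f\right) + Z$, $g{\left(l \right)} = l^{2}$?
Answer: $-1506$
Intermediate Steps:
$m{\left(Z,f \right)} = Z + f^{2} + Z f$ ($m{\left(Z,f \right)} = \left(Z f + f^{2}\right) + Z = \left(f^{2} + Z f\right) + Z = Z + f^{2} + Z f$)
$- 502 \left(m{\left(2,0 - 0 \right)} + g{\left(2 - 3 \right)}\right) = - 502 \left(\left(2 + \left(0 - 0\right)^{2} + 2 \left(0 - 0\right)\right) + \left(2 - 3\right)^{2}\right) = - 502 \left(\left(2 + \left(0 + 0\right)^{2} + 2 \left(0 + 0\right)\right) + \left(-1\right)^{2}\right) = - 502 \left(\left(2 + 0^{2} + 2 \cdot 0\right) + 1\right) = - 502 \left(\left(2 + 0 + 0\right) + 1\right) = - 502 \left(2 + 1\right) = \left(-502\right) 3 = -1506$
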